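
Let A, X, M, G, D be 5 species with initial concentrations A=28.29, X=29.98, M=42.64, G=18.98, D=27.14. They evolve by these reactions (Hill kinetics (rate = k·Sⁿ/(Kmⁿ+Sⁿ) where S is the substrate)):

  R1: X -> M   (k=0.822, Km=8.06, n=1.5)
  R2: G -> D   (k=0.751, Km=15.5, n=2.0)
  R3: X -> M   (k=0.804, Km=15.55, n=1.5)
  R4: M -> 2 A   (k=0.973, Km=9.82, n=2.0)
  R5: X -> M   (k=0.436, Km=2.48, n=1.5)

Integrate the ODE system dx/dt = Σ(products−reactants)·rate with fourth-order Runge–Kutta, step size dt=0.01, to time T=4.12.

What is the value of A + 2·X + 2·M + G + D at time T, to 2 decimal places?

Check how each reaction changes W = A + 2·X + 2·M + G + D (weight of products minus weight of reactants):
R1: X -> M: (2·1) − (2·1) = 2 − 2 = 0
R2: G -> D: (1·1) − (1·1) = 1 − 1 = 0
R3: X -> M: (2·1) − (2·1) = 2 − 2 = 0
R4: M -> 2 A: (1·2) − (2·1) = 2 − 2 = 0
R5: X -> M: (2·1) − (2·1) = 2 − 2 = 0
Every reaction leaves W unchanged, so W is conserved and no simulation is needed: W(T) = W(0) = 28.29 + 2·29.98 + 2·42.64 + 18.98 + 27.14 = 219.65

Value at T = 219.65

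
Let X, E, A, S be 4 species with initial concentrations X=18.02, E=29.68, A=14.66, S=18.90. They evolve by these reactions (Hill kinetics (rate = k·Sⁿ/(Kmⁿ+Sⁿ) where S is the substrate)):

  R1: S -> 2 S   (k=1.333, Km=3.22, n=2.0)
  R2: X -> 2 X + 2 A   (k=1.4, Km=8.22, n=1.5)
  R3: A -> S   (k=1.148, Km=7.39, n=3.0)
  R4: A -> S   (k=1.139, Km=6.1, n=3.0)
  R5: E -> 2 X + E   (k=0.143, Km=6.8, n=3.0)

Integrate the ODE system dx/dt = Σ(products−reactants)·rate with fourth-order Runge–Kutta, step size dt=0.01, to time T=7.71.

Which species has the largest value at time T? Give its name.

RK4 with dt=0.01: 771 steps to T=7.71. Trajectory (selected grid times):
t=0.00: X=18.02 E=29.68 A=14.66 S=18.90
t=0.86: X=19.19 E=29.68 A=14.73 S=21.81
t=1.71: X=20.37 E=29.68 A=14.84 S=24.69
t=2.57: X=21.58 E=29.68 A=14.97 S=27.62
t=3.43: X=22.81 E=29.68 A=15.14 S=30.55
t=4.28: X=24.03 E=29.68 A=15.32 S=33.46
t=5.14: X=25.29 E=29.68 A=15.53 S=36.41
t=6.00: X=26.55 E=29.68 A=15.75 S=39.36
t=6.85: X=27.81 E=29.68 A=15.99 S=42.29
t=7.71: X=29.10 E=29.68 A=16.25 S=45.26
At T=7.71: X=29.10 E=29.68 A=16.25 S=45.26; the largest is S.

Dominant species at T: S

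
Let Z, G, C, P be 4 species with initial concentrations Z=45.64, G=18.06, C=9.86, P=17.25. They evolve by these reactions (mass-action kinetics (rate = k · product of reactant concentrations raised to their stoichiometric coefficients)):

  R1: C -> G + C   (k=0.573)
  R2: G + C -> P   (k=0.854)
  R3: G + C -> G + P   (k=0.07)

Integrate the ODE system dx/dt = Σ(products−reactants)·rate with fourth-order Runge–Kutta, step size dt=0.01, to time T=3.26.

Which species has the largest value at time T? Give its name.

Dominant species at T: Z

RK4 with dt=0.01: 326 steps to T=3.26. Trajectory (selected grid times):
t=0.00: Z=45.64 G=18.06 C=9.86 P=17.25
t=0.36: Z=45.64 G=9.61 C=0.23 P=26.88
t=0.72: Z=45.64 G=9.42 C=0.01 P=27.10
t=1.09: Z=45.64 G=9.41 C=0.00 P=27.11
t=1.45: Z=45.64 G=9.41 C=0.00 P=27.11
t=1.81: Z=45.64 G=9.41 C=0.00 P=27.11
t=2.17: Z=45.64 G=9.41 C=0.00 P=27.11
t=2.54: Z=45.64 G=9.41 C=0.00 P=27.11
t=2.90: Z=45.64 G=9.41 C=0.00 P=27.11
t=3.26: Z=45.64 G=9.41 C=0.00 P=27.11
At T=3.26: Z=45.64 G=9.41 C=0.00 P=27.11; the largest is Z.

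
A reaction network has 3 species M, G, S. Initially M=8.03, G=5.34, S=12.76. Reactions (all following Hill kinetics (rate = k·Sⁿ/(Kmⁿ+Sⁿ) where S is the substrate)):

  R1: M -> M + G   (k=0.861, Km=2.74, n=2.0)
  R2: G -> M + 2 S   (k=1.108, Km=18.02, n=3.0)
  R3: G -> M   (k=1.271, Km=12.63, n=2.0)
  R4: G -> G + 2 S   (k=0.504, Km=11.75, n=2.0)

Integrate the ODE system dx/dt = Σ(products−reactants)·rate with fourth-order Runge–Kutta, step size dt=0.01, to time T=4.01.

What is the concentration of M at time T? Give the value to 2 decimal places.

M at T = 9.25

RK4 with dt=0.01: 401 steps to T=4.01. Trajectory (selected grid times):
t=0.00: M=8.03 G=5.34 S=12.76
t=0.45: M=8.13 G=5.58 S=12.87
t=0.89: M=8.24 G=5.81 S=12.98
t=1.34: M=8.36 G=6.04 S=13.11
t=1.78: M=8.49 G=6.26 S=13.24
t=2.23: M=8.63 G=6.47 S=13.39
t=2.67: M=8.77 G=6.68 S=13.54
t=3.12: M=8.92 G=6.88 S=13.70
t=3.56: M=9.08 G=7.07 S=13.87
t=4.01: M=9.25 G=7.25 S=14.05
Read off M at T=4.01: 9.25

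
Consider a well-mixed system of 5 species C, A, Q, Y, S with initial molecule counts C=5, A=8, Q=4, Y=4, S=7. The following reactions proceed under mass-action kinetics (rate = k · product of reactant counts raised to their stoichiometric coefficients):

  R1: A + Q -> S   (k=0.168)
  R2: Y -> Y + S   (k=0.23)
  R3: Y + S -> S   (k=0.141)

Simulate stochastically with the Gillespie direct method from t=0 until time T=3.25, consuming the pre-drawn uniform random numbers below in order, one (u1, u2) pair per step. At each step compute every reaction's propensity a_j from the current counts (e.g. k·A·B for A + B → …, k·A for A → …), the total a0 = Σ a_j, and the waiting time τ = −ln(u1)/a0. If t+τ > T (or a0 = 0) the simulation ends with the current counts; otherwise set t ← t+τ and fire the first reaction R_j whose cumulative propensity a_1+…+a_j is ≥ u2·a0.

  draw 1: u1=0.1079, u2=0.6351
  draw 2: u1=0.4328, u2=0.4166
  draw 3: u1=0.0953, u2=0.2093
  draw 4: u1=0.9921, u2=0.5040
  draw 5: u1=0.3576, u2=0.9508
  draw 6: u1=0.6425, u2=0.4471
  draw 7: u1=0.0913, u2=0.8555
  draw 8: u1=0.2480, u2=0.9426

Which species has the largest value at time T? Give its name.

t=0.000: C=5 A=8 Q=4 Y=4 S=7
Draw 1: a1=5.376, a2=0.920, a3=3.948, a0=10.244; τ=−ln(0.1079)/10.244=0.217 → t=0.217; u2·a0=0.6351·10.244=6.506; a1+a2=6.296 < 6.506 ≤ a1+…+a3=10.244 → R3 fires; C=5 A=8 Q=4 Y=3 S=7
Draw 2: a1=5.376, a2=0.690, a3=2.961, a0=9.027; τ=−ln(0.4328)/9.027=0.093 → t=0.310; u2·a0=0.4166·9.027=3.761 ≤ a1=5.376 → R1 fires; C=5 A=7 Q=3 Y=3 S=8
Draw 3: a1=3.528, a2=0.690, a3=3.384, a0=7.602; τ=−ln(0.0953)/7.602=0.309 → t=0.619; u2·a0=0.2093·7.602=1.591 ≤ a1=3.528 → R1 fires; C=5 A=6 Q=2 Y=3 S=9
Draw 4: a1=2.016, a2=0.690, a3=3.807, a0=6.513; τ=−ln(0.9921)/6.513=0.001 → t=0.621; u2·a0=0.5040·6.513=3.283; a1+a2=2.706 < 3.283 ≤ a1+…+a3=6.513 → R3 fires; C=5 A=6 Q=2 Y=2 S=9
Draw 5: a1=2.016, a2=0.460, a3=2.538, a0=5.014; τ=−ln(0.3576)/5.014=0.205 → t=0.826; u2·a0=0.9508·5.014=4.767; a1+a2=2.476 < 4.767 ≤ a1+…+a3=5.014 → R3 fires; C=5 A=6 Q=2 Y=1 S=9
Draw 6: a1=2.016, a2=0.230, a3=1.269, a0=3.515; τ=−ln(0.6425)/3.515=0.126 → t=0.952; u2·a0=0.4471·3.515=1.572 ≤ a1=2.016 → R1 fires; C=5 A=5 Q=1 Y=1 S=10
Draw 7: a1=0.840, a2=0.230, a3=1.410, a0=2.480; τ=−ln(0.0913)/2.480=0.965 → t=1.917; u2·a0=0.8555·2.480=2.122; a1+a2=1.070 < 2.122 ≤ a1+…+a3=2.480 → R3 fires; C=5 A=5 Q=1 Y=0 S=10
Draw 8: a1=0.840, a2=0.000, a3=0.000, a0=0.840; τ=−ln(0.2480)/0.840=1.660 → t=3.577 > T=3.25: stop.
At T=3.25: C=5 A=5 Q=1 Y=0 S=10; the largest is S.

Dominant species at T: S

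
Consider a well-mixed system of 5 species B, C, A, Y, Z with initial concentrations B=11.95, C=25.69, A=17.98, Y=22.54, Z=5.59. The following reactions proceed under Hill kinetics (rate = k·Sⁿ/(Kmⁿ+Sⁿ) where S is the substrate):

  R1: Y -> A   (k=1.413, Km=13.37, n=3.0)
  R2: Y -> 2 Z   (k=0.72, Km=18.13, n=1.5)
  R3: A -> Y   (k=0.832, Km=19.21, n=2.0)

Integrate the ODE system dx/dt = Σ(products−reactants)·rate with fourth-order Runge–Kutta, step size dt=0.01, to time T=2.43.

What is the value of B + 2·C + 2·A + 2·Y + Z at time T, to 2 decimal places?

Value at T = 149.96

Check how each reaction changes W = B + 2·C + 2·A + 2·Y + Z (weight of products minus weight of reactants):
R1: Y -> A: (2·1) − (2·1) = 2 − 2 = 0
R2: Y -> 2 Z: (1·2) − (2·1) = 2 − 2 = 0
R3: A -> Y: (2·1) − (2·1) = 2 − 2 = 0
Every reaction leaves W unchanged, so W is conserved and no simulation is needed: W(T) = W(0) = 11.95 + 2·25.69 + 2·17.98 + 2·22.54 + 5.59 = 149.96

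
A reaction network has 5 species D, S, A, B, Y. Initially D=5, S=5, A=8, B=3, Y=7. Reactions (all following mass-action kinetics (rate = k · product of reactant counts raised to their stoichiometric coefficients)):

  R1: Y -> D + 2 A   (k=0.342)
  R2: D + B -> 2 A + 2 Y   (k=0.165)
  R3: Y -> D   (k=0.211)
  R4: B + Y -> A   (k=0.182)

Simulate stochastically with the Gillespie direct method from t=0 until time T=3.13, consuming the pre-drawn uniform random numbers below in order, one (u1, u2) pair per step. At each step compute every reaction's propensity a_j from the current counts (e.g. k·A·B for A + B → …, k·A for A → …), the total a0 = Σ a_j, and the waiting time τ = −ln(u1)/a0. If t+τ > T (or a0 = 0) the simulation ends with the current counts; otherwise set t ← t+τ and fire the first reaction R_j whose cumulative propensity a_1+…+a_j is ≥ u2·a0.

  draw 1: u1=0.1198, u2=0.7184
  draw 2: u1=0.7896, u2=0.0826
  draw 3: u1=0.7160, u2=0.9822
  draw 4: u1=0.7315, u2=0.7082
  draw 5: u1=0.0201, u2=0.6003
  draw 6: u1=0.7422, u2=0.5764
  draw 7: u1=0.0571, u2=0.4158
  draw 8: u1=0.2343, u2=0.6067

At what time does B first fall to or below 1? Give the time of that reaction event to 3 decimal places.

t=0.000: D=5 S=5 A=8 B=3 Y=7
Draw 1: a1=2.394, a2=2.475, a3=1.477, a4=3.822, a0=10.168; τ=−ln(0.1198)/10.168=0.209 → t=0.209; u2·a0=0.7184·10.168=7.305; a1+…+a3=6.346 < 7.305 ≤ a1+…+a4=10.168 → R4 fires; D=5 S=5 A=9 B=2 Y=6
Draw 2: a1=2.052, a2=1.650, a3=1.266, a4=2.184, a0=7.152; τ=−ln(0.7896)/7.152=0.033 → t=0.242; u2·a0=0.0826·7.152=0.591 ≤ a1=2.052 → R1 fires; D=6 S=5 A=11 B=2 Y=5
Draw 3: a1=1.710, a2=1.980, a3=1.055, a4=1.820, a0=6.565; τ=−ln(0.7160)/6.565=0.051 → t=0.293; u2·a0=0.9822·6.565=6.448; a1+…+a3=4.745 < 6.448 ≤ a1+…+a4=6.565 → R4 fires; D=6 S=5 A=12 B=1 Y=4
Draw 4: a1=1.368, a2=0.990, a3=0.844, a4=0.728, a0=3.930; τ=−ln(0.7315)/3.930=0.080 → t=0.372; u2·a0=0.7082·3.930=2.783; a1+a2=2.358 < 2.783 ≤ a1+…+a3=3.202 → R3 fires; D=7 S=5 A=12 B=1 Y=3
Draw 5: a1=1.026, a2=1.155, a3=0.633, a4=0.546, a0=3.360; τ=−ln(0.0201)/3.360=1.163 → t=1.535; u2·a0=0.6003·3.360=2.017; a1=1.026 < 2.017 ≤ a1+a2=2.181 → R2 fires; D=6 S=5 A=14 B=0 Y=5
Draw 6: a1=1.710, a2=0.000, a3=1.055, a4=0.000, a0=2.765; τ=−ln(0.7422)/2.765=0.108 → t=1.643; u2·a0=0.5764·2.765=1.594 ≤ a1=1.710 → R1 fires; D=7 S=5 A=16 B=0 Y=4
Draw 7: a1=1.368, a2=0.000, a3=0.844, a4=0.000, a0=2.212; τ=−ln(0.0571)/2.212=1.294 → t=2.937; u2·a0=0.4158·2.212=0.920 ≤ a1=1.368 → R1 fires; D=8 S=5 A=18 B=0 Y=3
Draw 8: a1=1.026, a2=0.000, a3=0.633, a4=0.000, a0=1.659; τ=−ln(0.2343)/1.659=0.875 → t=3.812 > T=3.13: stop.
B first becomes ≤ 1 when it reaches 1 at the event at t=0.293.

Threshold first reached at t = 0.293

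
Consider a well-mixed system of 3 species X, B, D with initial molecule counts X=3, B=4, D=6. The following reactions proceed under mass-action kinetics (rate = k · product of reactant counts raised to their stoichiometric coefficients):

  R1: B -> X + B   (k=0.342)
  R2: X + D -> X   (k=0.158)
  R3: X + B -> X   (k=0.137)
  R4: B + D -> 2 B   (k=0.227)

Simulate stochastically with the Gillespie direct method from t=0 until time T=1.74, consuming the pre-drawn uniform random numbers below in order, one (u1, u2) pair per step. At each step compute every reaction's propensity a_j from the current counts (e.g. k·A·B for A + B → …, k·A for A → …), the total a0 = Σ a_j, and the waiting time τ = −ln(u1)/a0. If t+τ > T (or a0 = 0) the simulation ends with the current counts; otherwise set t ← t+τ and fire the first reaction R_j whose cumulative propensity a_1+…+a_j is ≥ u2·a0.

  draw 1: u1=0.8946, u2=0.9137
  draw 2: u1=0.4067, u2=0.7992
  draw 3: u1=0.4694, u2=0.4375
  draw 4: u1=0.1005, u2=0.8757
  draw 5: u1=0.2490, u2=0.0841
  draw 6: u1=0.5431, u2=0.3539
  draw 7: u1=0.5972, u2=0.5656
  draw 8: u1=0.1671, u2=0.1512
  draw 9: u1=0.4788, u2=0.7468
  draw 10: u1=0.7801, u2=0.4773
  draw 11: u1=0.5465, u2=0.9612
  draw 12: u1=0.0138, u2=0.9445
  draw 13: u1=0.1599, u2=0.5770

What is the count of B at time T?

B at T = 6

t=0.000: X=3 B=4 D=6
Draw 1: a1=1.368, a2=2.844, a3=1.644, a4=5.448, a0=11.304; τ=−ln(0.8946)/11.304=0.010 → t=0.010; u2·a0=0.9137·11.304=10.328; a1+…+a3=5.856 < 10.328 ≤ a1+…+a4=11.304 → R4 fires; X=3 B=5 D=5
Draw 2: a1=1.710, a2=2.370, a3=2.055, a4=5.675, a0=11.810; τ=−ln(0.4067)/11.810=0.076 → t=0.086; u2·a0=0.7992·11.810=9.439; a1+…+a3=6.135 < 9.439 ≤ a1+…+a4=11.810 → R4 fires; X=3 B=6 D=4
Draw 3: a1=2.052, a2=1.896, a3=2.466, a4=5.448, a0=11.862; τ=−ln(0.4694)/11.862=0.064 → t=0.150; u2·a0=0.4375·11.862=5.190; a1+a2=3.948 < 5.190 ≤ a1+…+a3=6.414 → R3 fires; X=3 B=5 D=4
Draw 4: a1=1.710, a2=1.896, a3=2.055, a4=4.540, a0=10.201; τ=−ln(0.1005)/10.201=0.225 → t=0.375; u2·a0=0.8757·10.201=8.933; a1+…+a3=5.661 < 8.933 ≤ a1+…+a4=10.201 → R4 fires; X=3 B=6 D=3
Draw 5: a1=2.052, a2=1.422, a3=2.466, a4=4.086, a0=10.026; τ=−ln(0.2490)/10.026=0.139 → t=0.514; u2·a0=0.0841·10.026=0.843 ≤ a1=2.052 → R1 fires; X=4 B=6 D=3
Draw 6: a1=2.052, a2=1.896, a3=3.288, a4=4.086, a0=11.322; τ=−ln(0.5431)/11.322=0.054 → t=0.568; u2·a0=0.3539·11.322=4.007; a1+a2=3.948 < 4.007 ≤ a1+…+a3=7.236 → R3 fires; X=4 B=5 D=3
Draw 7: a1=1.710, a2=1.896, a3=2.740, a4=3.405, a0=9.751; τ=−ln(0.5972)/9.751=0.053 → t=0.620; u2·a0=0.5656·9.751=5.515; a1+a2=3.606 < 5.515 ≤ a1+…+a3=6.346 → R3 fires; X=4 B=4 D=3
Draw 8: a1=1.368, a2=1.896, a3=2.192, a4=2.724, a0=8.180; τ=−ln(0.1671)/8.180=0.219 → t=0.839; u2·a0=0.1512·8.180=1.237 ≤ a1=1.368 → R1 fires; X=5 B=4 D=3
Draw 9: a1=1.368, a2=2.370, a3=2.740, a4=2.724, a0=9.202; τ=−ln(0.4788)/9.202=0.080 → t=0.919; u2·a0=0.7468·9.202=6.872; a1+…+a3=6.478 < 6.872 ≤ a1+…+a4=9.202 → R4 fires; X=5 B=5 D=2
Draw 10: a1=1.710, a2=1.580, a3=3.425, a4=2.270, a0=8.985; τ=−ln(0.7801)/8.985=0.028 → t=0.947; u2·a0=0.4773·8.985=4.289; a1+a2=3.290 < 4.289 ≤ a1+…+a3=6.715 → R3 fires; X=5 B=4 D=2
Draw 11: a1=1.368, a2=1.580, a3=2.740, a4=1.816, a0=7.504; τ=−ln(0.5465)/7.504=0.081 → t=1.027; u2·a0=0.9612·7.504=7.213; a1+…+a3=5.688 < 7.213 ≤ a1+…+a4=7.504 → R4 fires; X=5 B=5 D=1
Draw 12: a1=1.710, a2=0.790, a3=3.425, a4=1.135, a0=7.060; τ=−ln(0.0138)/7.060=0.607 → t=1.634; u2·a0=0.9445·7.060=6.668; a1+…+a3=5.925 < 6.668 ≤ a1+…+a4=7.060 → R4 fires; X=5 B=6 D=0
Draw 13: a1=2.052, a2=0.000, a3=4.110, a4=0.000, a0=6.162; τ=−ln(0.1599)/6.162=0.298 → t=1.932 > T=1.74: stop.
Read off B at T=1.74: 6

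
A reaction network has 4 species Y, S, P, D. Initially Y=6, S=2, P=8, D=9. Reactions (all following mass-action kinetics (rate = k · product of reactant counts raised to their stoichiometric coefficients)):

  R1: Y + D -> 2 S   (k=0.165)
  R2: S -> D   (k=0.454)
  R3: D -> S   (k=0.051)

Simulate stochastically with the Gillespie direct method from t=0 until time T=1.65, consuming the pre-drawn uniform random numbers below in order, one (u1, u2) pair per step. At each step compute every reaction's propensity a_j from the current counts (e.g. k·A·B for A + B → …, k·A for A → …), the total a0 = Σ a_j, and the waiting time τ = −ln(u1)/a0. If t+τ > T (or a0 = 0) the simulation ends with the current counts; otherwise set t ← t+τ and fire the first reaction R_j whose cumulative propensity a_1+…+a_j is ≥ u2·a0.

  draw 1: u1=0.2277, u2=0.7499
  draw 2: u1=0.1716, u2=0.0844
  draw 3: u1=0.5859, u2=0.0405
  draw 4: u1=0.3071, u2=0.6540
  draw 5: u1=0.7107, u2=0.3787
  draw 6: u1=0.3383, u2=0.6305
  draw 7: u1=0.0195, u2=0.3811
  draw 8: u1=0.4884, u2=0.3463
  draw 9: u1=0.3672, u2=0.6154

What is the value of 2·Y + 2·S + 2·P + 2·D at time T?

Check how each reaction changes W = 2·Y + 2·S + 2·P + 2·D (weight of products minus weight of reactants):
R1: Y + D -> 2 S: (2·2) − (2·1 + 2·1) = 4 − 4 = 0
R2: S -> D: (2·1) − (2·1) = 2 − 2 = 0
R3: D -> S: (2·1) − (2·1) = 2 − 2 = 0
Every reaction leaves W unchanged, so W is conserved and no simulation is needed: W(T) = W(0) = 2·6 + 2·2 + 2·8 + 2·9 = 50

Value at T = 50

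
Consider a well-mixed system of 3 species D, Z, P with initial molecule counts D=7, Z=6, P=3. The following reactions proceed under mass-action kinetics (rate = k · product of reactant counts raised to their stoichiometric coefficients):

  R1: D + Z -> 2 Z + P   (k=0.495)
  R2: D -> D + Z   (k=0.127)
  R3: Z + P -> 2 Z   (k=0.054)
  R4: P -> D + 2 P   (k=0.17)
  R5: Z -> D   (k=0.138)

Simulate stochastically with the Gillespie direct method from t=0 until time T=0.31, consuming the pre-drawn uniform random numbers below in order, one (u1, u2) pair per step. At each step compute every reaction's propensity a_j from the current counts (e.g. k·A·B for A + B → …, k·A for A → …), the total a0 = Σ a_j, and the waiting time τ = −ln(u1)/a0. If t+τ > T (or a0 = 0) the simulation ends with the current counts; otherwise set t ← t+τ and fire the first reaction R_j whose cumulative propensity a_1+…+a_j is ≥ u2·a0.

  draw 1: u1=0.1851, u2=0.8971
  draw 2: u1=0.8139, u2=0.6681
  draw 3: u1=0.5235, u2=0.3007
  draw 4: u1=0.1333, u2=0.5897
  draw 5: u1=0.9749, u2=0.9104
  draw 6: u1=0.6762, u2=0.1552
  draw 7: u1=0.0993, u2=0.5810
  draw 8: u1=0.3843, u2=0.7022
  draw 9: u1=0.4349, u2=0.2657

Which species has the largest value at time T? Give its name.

t=0.000: D=7 Z=6 P=3
Draw 1: a1=20.790, a2=0.889, a3=0.972, a4=0.510, a5=0.828, a0=23.989; τ=−ln(0.1851)/23.989=0.070 → t=0.070; u2·a0=0.8971·23.989=21.521; a1=20.790 < 21.521 ≤ a1+a2=21.679 → R2 fires; D=7 Z=7 P=3
Draw 2: a1=24.255, a2=0.889, a3=1.134, a4=0.510, a5=0.966, a0=27.754; τ=−ln(0.8139)/27.754=0.007 → t=0.078; u2·a0=0.6681·27.754=18.542 ≤ a1=24.255 → R1 fires; D=6 Z=8 P=4
Draw 3: a1=23.760, a2=0.762, a3=1.728, a4=0.680, a5=1.104, a0=28.034; τ=−ln(0.5235)/28.034=0.023 → t=0.101; u2·a0=0.3007·28.034=8.430 ≤ a1=23.760 → R1 fires; D=5 Z=9 P=5
Draw 4: a1=22.275, a2=0.635, a3=2.430, a4=0.850, a5=1.242, a0=27.432; τ=−ln(0.1333)/27.432=0.073 → t=0.174; u2·a0=0.5897·27.432=16.177 ≤ a1=22.275 → R1 fires; D=4 Z=10 P=6
Draw 5: a1=19.800, a2=0.508, a3=3.240, a4=1.020, a5=1.380, a0=25.948; τ=−ln(0.9749)/25.948=0.001 → t=0.175; u2·a0=0.9104·25.948=23.623; a1+…+a3=23.548 < 23.623 ≤ a1+…+a4=24.568 → R4 fires; D=5 Z=10 P=7
Draw 6: a1=24.750, a2=0.635, a3=3.780, a4=1.190, a5=1.380, a0=31.735; τ=−ln(0.6762)/31.735=0.012 → t=0.188; u2·a0=0.1552·31.735=4.925 ≤ a1=24.750 → R1 fires; D=4 Z=11 P=8
Draw 7: a1=21.780, a2=0.508, a3=4.752, a4=1.360, a5=1.518, a0=29.918; τ=−ln(0.0993)/29.918=0.077 → t=0.265; u2·a0=0.5810·29.918=17.382 ≤ a1=21.780 → R1 fires; D=3 Z=12 P=9
Draw 8: a1=17.820, a2=0.381, a3=5.832, a4=1.530, a5=1.656, a0=27.219; τ=−ln(0.3843)/27.219=0.035 → t=0.300; u2·a0=0.7022·27.219=19.113; a1+a2=18.201 < 19.113 ≤ a1+…+a3=24.033 → R3 fires; D=3 Z=13 P=8
Draw 9: a1=19.305, a2=0.381, a3=5.616, a4=1.360, a5=1.794, a0=28.456; τ=−ln(0.4349)/28.456=0.029 → t=0.329 > T=0.31: stop.
At T=0.31: D=3 Z=13 P=8; the largest is Z.

Dominant species at T: Z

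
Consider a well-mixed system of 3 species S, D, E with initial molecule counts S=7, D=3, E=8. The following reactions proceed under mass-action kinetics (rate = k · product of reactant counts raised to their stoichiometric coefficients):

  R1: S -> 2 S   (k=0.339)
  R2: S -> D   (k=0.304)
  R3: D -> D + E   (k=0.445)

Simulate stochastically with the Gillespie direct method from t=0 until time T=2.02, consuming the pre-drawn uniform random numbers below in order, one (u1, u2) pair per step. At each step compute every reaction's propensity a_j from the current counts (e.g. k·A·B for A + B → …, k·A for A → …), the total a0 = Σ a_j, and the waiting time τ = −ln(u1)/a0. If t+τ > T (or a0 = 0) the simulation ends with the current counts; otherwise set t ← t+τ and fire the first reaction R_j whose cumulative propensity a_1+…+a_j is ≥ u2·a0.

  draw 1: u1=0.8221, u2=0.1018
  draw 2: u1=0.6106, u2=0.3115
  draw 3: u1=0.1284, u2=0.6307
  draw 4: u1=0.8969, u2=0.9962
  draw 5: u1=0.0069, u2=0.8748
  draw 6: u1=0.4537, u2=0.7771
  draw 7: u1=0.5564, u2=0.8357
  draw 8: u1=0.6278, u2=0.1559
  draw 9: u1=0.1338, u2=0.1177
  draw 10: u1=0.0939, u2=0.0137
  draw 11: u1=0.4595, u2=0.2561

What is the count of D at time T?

D at T = 4

t=0.000: S=7 D=3 E=8
Draw 1: a1=2.373, a2=2.128, a3=1.335, a0=5.836; τ=−ln(0.8221)/5.836=0.034 → t=0.034; u2·a0=0.1018·5.836=0.594 ≤ a1=2.373 → R1 fires; S=8 D=3 E=8
Draw 2: a1=2.712, a2=2.432, a3=1.335, a0=6.479; τ=−ln(0.6106)/6.479=0.076 → t=0.110; u2·a0=0.3115·6.479=2.018 ≤ a1=2.712 → R1 fires; S=9 D=3 E=8
Draw 3: a1=3.051, a2=2.736, a3=1.335, a0=7.122; τ=−ln(0.1284)/7.122=0.288 → t=0.398; u2·a0=0.6307·7.122=4.492; a1=3.051 < 4.492 ≤ a1+a2=5.787 → R2 fires; S=8 D=4 E=8
Draw 4: a1=2.712, a2=2.432, a3=1.780, a0=6.924; τ=−ln(0.8969)/6.924=0.016 → t=0.414; u2·a0=0.9962·6.924=6.898; a1+a2=5.144 < 6.898 ≤ a1+…+a3=6.924 → R3 fires; S=8 D=4 E=9
Draw 5: a1=2.712, a2=2.432, a3=1.780, a0=6.924; τ=−ln(0.0069)/6.924=0.719 → t=1.132; u2·a0=0.8748·6.924=6.057; a1+a2=5.144 < 6.057 ≤ a1+…+a3=6.924 → R3 fires; S=8 D=4 E=10
Draw 6: a1=2.712, a2=2.432, a3=1.780, a0=6.924; τ=−ln(0.4537)/6.924=0.114 → t=1.246; u2·a0=0.7771·6.924=5.381; a1+a2=5.144 < 5.381 ≤ a1+…+a3=6.924 → R3 fires; S=8 D=4 E=11
Draw 7: a1=2.712, a2=2.432, a3=1.780, a0=6.924; τ=−ln(0.5564)/6.924=0.085 → t=1.331; u2·a0=0.8357·6.924=5.786; a1+a2=5.144 < 5.786 ≤ a1+…+a3=6.924 → R3 fires; S=8 D=4 E=12
Draw 8: a1=2.712, a2=2.432, a3=1.780, a0=6.924; τ=−ln(0.6278)/6.924=0.067 → t=1.398; u2·a0=0.1559·6.924=1.079 ≤ a1=2.712 → R1 fires; S=9 D=4 E=12
Draw 9: a1=3.051, a2=2.736, a3=1.780, a0=7.567; τ=−ln(0.1338)/7.567=0.266 → t=1.664; u2·a0=0.1177·7.567=0.891 ≤ a1=3.051 → R1 fires; S=10 D=4 E=12
Draw 10: a1=3.390, a2=3.040, a3=1.780, a0=8.210; τ=−ln(0.0939)/8.210=0.288 → t=1.952; u2·a0=0.0137·8.210=0.112 ≤ a1=3.390 → R1 fires; S=11 D=4 E=12
Draw 11: a1=3.729, a2=3.344, a3=1.780, a0=8.853; τ=−ln(0.4595)/8.853=0.088 → t=2.040 > T=2.02: stop.
Read off D at T=2.02: 4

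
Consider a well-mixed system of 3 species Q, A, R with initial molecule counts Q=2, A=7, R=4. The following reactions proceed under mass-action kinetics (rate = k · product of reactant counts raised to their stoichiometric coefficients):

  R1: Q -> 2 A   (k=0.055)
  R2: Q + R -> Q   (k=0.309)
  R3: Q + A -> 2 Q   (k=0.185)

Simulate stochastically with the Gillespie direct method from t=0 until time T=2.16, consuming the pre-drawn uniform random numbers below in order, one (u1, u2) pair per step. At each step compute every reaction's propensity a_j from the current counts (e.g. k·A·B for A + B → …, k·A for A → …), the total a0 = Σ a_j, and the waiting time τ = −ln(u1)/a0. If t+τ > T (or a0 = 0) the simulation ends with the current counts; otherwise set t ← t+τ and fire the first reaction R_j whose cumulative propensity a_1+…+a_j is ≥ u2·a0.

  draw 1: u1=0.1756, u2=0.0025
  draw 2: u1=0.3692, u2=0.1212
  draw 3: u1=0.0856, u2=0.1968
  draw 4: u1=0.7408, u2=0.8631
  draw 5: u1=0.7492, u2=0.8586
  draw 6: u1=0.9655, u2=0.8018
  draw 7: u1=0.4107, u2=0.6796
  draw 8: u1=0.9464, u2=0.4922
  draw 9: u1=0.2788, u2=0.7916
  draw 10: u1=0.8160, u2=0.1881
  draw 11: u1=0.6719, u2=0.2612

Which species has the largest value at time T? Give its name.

Dominant species at T: Q

t=0.000: Q=2 A=7 R=4
Draw 1: a1=0.110, a2=2.472, a3=2.590, a0=5.172; τ=−ln(0.1756)/5.172=0.336 → t=0.336; u2·a0=0.0025·5.172=0.013 ≤ a1=0.110 → R1 fires; Q=1 A=9 R=4
Draw 2: a1=0.055, a2=1.236, a3=1.665, a0=2.956; τ=−ln(0.3692)/2.956=0.337 → t=0.673; u2·a0=0.1212·2.956=0.358; a1=0.055 < 0.358 ≤ a1+a2=1.291 → R2 fires; Q=1 A=9 R=3
Draw 3: a1=0.055, a2=0.927, a3=1.665, a0=2.647; τ=−ln(0.0856)/2.647=0.929 → t=1.602; u2·a0=0.1968·2.647=0.521; a1=0.055 < 0.521 ≤ a1+a2=0.982 → R2 fires; Q=1 A=9 R=2
Draw 4: a1=0.055, a2=0.618, a3=1.665, a0=2.338; τ=−ln(0.7408)/2.338=0.128 → t=1.730; u2·a0=0.8631·2.338=2.018; a1+a2=0.673 < 2.018 ≤ a1+…+a3=2.338 → R3 fires; Q=2 A=8 R=2
Draw 5: a1=0.110, a2=1.236, a3=2.960, a0=4.306; τ=−ln(0.7492)/4.306=0.067 → t=1.797; u2·a0=0.8586·4.306=3.697; a1+a2=1.346 < 3.697 ≤ a1+…+a3=4.306 → R3 fires; Q=3 A=7 R=2
Draw 6: a1=0.165, a2=1.854, a3=3.885, a0=5.904; τ=−ln(0.9655)/5.904=0.006 → t=1.803; u2·a0=0.8018·5.904=4.734; a1+a2=2.019 < 4.734 ≤ a1+…+a3=5.904 → R3 fires; Q=4 A=6 R=2
Draw 7: a1=0.220, a2=2.472, a3=4.440, a0=7.132; τ=−ln(0.4107)/7.132=0.125 → t=1.928; u2·a0=0.6796·7.132=4.847; a1+a2=2.692 < 4.847 ≤ a1+…+a3=7.132 → R3 fires; Q=5 A=5 R=2
Draw 8: a1=0.275, a2=3.090, a3=4.625, a0=7.990; τ=−ln(0.9464)/7.990=0.007 → t=1.935; u2·a0=0.4922·7.990=3.933; a1+a2=3.365 < 3.933 ≤ a1+…+a3=7.990 → R3 fires; Q=6 A=4 R=2
Draw 9: a1=0.330, a2=3.708, a3=4.440, a0=8.478; τ=−ln(0.2788)/8.478=0.151 → t=2.086; u2·a0=0.7916·8.478=6.711; a1+a2=4.038 < 6.711 ≤ a1+…+a3=8.478 → R3 fires; Q=7 A=3 R=2
Draw 10: a1=0.385, a2=4.326, a3=3.885, a0=8.596; τ=−ln(0.8160)/8.596=0.024 → t=2.109; u2·a0=0.1881·8.596=1.617; a1=0.385 < 1.617 ≤ a1+a2=4.711 → R2 fires; Q=7 A=3 R=1
Draw 11: a1=0.385, a2=2.163, a3=3.885, a0=6.433; τ=−ln(0.6719)/6.433=0.062 → t=2.171 > T=2.16: stop.
At T=2.16: Q=7 A=3 R=1; the largest is Q.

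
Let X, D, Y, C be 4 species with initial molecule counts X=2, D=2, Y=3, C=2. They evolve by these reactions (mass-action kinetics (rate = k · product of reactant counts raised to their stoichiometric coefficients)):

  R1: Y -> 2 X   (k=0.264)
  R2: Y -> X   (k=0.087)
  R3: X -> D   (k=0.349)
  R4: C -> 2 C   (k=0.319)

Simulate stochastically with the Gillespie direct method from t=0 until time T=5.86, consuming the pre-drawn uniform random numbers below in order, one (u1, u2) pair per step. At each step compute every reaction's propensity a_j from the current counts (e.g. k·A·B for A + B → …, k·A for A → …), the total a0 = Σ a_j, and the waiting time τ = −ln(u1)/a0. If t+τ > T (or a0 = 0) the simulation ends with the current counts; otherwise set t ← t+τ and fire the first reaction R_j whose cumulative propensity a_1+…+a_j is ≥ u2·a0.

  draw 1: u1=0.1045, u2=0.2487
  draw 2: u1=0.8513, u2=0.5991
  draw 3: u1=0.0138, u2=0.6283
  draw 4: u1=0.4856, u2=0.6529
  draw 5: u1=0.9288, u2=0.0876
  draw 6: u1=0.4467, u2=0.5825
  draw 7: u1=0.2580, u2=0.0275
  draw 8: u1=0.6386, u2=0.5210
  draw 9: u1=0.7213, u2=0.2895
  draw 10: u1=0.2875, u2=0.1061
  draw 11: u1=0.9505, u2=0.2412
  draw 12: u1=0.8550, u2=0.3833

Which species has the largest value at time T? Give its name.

t=0.000: X=2 D=2 Y=3 C=2
Draw 1: a1=0.792, a2=0.261, a3=0.698, a4=0.638, a0=2.389; τ=−ln(0.1045)/2.389=0.945 → t=0.945; u2·a0=0.2487·2.389=0.594 ≤ a1=0.792 → R1 fires; X=4 D=2 Y=2 C=2
Draw 2: a1=0.528, a2=0.174, a3=1.396, a4=0.638, a0=2.736; τ=−ln(0.8513)/2.736=0.059 → t=1.004; u2·a0=0.5991·2.736=1.639; a1+a2=0.702 < 1.639 ≤ a1+…+a3=2.098 → R3 fires; X=3 D=3 Y=2 C=2
Draw 3: a1=0.528, a2=0.174, a3=1.047, a4=0.638, a0=2.387; τ=−ln(0.0138)/2.387=1.794 → t=2.799; u2·a0=0.6283·2.387=1.500; a1+a2=0.702 < 1.500 ≤ a1+…+a3=1.749 → R3 fires; X=2 D=4 Y=2 C=2
Draw 4: a1=0.528, a2=0.174, a3=0.698, a4=0.638, a0=2.038; τ=−ln(0.4856)/2.038=0.354 → t=3.153; u2·a0=0.6529·2.038=1.331; a1+a2=0.702 < 1.331 ≤ a1+…+a3=1.400 → R3 fires; X=1 D=5 Y=2 C=2
Draw 5: a1=0.528, a2=0.174, a3=0.349, a4=0.638, a0=1.689; τ=−ln(0.9288)/1.689=0.044 → t=3.197; u2·a0=0.0876·1.689=0.148 ≤ a1=0.528 → R1 fires; X=3 D=5 Y=1 C=2
Draw 6: a1=0.264, a2=0.087, a3=1.047, a4=0.638, a0=2.036; τ=−ln(0.4467)/2.036=0.396 → t=3.593; u2·a0=0.5825·2.036=1.186; a1+a2=0.351 < 1.186 ≤ a1+…+a3=1.398 → R3 fires; X=2 D=6 Y=1 C=2
Draw 7: a1=0.264, a2=0.087, a3=0.698, a4=0.638, a0=1.687; τ=−ln(0.2580)/1.687=0.803 → t=4.396; u2·a0=0.0275·1.687=0.046 ≤ a1=0.264 → R1 fires; X=4 D=6 Y=0 C=2
Draw 8: a1=0.000, a2=0.000, a3=1.396, a4=0.638, a0=2.034; τ=−ln(0.6386)/2.034=0.220 → t=4.616; u2·a0=0.5210·2.034=1.060; a1+a2=0.000 < 1.060 ≤ a1+…+a3=1.396 → R3 fires; X=3 D=7 Y=0 C=2
Draw 9: a1=0.000, a2=0.000, a3=1.047, a4=0.638, a0=1.685; τ=−ln(0.7213)/1.685=0.194 → t=4.810; u2·a0=0.2895·1.685=0.488; a1+a2=0.000 < 0.488 ≤ a1+…+a3=1.047 → R3 fires; X=2 D=8 Y=0 C=2
Draw 10: a1=0.000, a2=0.000, a3=0.698, a4=0.638, a0=1.336; τ=−ln(0.2875)/1.336=0.933 → t=5.743; u2·a0=0.1061·1.336=0.142; a1+a2=0.000 < 0.142 ≤ a1+…+a3=0.698 → R3 fires; X=1 D=9 Y=0 C=2
Draw 11: a1=0.000, a2=0.000, a3=0.349, a4=0.638, a0=0.987; τ=−ln(0.9505)/0.987=0.051 → t=5.795; u2·a0=0.2412·0.987=0.238; a1+a2=0.000 < 0.238 ≤ a1+…+a3=0.349 → R3 fires; X=0 D=10 Y=0 C=2
Draw 12: a1=0.000, a2=0.000, a3=0.000, a4=0.638, a0=0.638; τ=−ln(0.8550)/0.638=0.246 → t=6.040 > T=5.86: stop.
At T=5.86: X=0 D=10 Y=0 C=2; the largest is D.

Dominant species at T: D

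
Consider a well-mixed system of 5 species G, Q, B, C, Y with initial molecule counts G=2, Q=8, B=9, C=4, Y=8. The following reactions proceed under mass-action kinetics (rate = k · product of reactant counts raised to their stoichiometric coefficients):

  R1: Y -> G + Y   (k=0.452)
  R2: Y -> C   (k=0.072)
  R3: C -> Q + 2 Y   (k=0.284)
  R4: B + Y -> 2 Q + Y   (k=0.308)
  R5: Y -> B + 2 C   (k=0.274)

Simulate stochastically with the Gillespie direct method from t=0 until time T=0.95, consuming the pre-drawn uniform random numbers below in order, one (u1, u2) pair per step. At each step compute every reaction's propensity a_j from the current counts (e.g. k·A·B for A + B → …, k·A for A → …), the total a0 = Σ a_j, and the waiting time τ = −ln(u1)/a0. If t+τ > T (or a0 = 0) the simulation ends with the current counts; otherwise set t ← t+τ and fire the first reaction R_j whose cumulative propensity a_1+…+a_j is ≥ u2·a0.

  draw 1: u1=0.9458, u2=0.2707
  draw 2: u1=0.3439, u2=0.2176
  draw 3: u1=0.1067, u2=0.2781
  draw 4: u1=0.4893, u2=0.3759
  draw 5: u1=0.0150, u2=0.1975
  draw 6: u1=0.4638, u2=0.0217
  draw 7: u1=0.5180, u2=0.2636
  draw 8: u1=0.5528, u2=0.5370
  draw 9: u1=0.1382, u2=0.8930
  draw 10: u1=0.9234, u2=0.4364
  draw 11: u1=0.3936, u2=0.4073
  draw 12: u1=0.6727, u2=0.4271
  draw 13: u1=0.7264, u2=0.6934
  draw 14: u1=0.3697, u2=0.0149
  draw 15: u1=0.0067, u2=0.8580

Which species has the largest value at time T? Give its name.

Dominant species at T: Q

t=0.000: G=2 Q=8 B=9 C=4 Y=8
Draw 1: a1=3.616, a2=0.576, a3=1.136, a4=22.176, a5=2.192, a0=29.696; τ=−ln(0.9458)/29.696=0.002 → t=0.002; u2·a0=0.2707·29.696=8.039; a1+…+a3=5.328 < 8.039 ≤ a1+…+a4=27.504 → R4 fires; G=2 Q=10 B=8 C=4 Y=8
Draw 2: a1=3.616, a2=0.576, a3=1.136, a4=19.712, a5=2.192, a0=27.232; τ=−ln(0.3439)/27.232=0.039 → t=0.041; u2·a0=0.2176·27.232=5.926; a1+…+a3=5.328 < 5.926 ≤ a1+…+a4=25.040 → R4 fires; G=2 Q=12 B=7 C=4 Y=8
Draw 3: a1=3.616, a2=0.576, a3=1.136, a4=17.248, a5=2.192, a0=24.768; τ=−ln(0.1067)/24.768=0.090 → t=0.131; u2·a0=0.2781·24.768=6.888; a1+…+a3=5.328 < 6.888 ≤ a1+…+a4=22.576 → R4 fires; G=2 Q=14 B=6 C=4 Y=8
Draw 4: a1=3.616, a2=0.576, a3=1.136, a4=14.784, a5=2.192, a0=22.304; τ=−ln(0.4893)/22.304=0.032 → t=0.163; u2·a0=0.3759·22.304=8.384; a1+…+a3=5.328 < 8.384 ≤ a1+…+a4=20.112 → R4 fires; G=2 Q=16 B=5 C=4 Y=8
Draw 5: a1=3.616, a2=0.576, a3=1.136, a4=12.320, a5=2.192, a0=19.840; τ=−ln(0.0150)/19.840=0.212 → t=0.375; u2·a0=0.1975·19.840=3.918; a1=3.616 < 3.918 ≤ a1+a2=4.192 → R2 fires; G=2 Q=16 B=5 C=5 Y=7
Draw 6: a1=3.164, a2=0.504, a3=1.420, a4=10.780, a5=1.918, a0=17.786; τ=−ln(0.4638)/17.786=0.043 → t=0.418; u2·a0=0.0217·17.786=0.386 ≤ a1=3.164 → R1 fires; G=3 Q=16 B=5 C=5 Y=7
Draw 7: a1=3.164, a2=0.504, a3=1.420, a4=10.780, a5=1.918, a0=17.786; τ=−ln(0.5180)/17.786=0.037 → t=0.455; u2·a0=0.2636·17.786=4.688; a1+a2=3.668 < 4.688 ≤ a1+…+a3=5.088 → R3 fires; G=3 Q=17 B=5 C=4 Y=9
Draw 8: a1=4.068, a2=0.648, a3=1.136, a4=13.860, a5=2.466, a0=22.178; τ=−ln(0.5528)/22.178=0.027 → t=0.482; u2·a0=0.5370·22.178=11.910; a1+…+a3=5.852 < 11.910 ≤ a1+…+a4=19.712 → R4 fires; G=3 Q=19 B=4 C=4 Y=9
Draw 9: a1=4.068, a2=0.648, a3=1.136, a4=11.088, a5=2.466, a0=19.406; τ=−ln(0.1382)/19.406=0.102 → t=0.584; u2·a0=0.8930·19.406=17.330; a1+…+a4=16.940 < 17.330 ≤ a1+…+a5=19.406 → R5 fires; G=3 Q=19 B=5 C=6 Y=8
Draw 10: a1=3.616, a2=0.576, a3=1.704, a4=12.320, a5=2.192, a0=20.408; τ=−ln(0.9234)/20.408=0.004 → t=0.588; u2·a0=0.4364·20.408=8.906; a1+…+a3=5.896 < 8.906 ≤ a1+…+a4=18.216 → R4 fires; G=3 Q=21 B=4 C=6 Y=8
Draw 11: a1=3.616, a2=0.576, a3=1.704, a4=9.856, a5=2.192, a0=17.944; τ=−ln(0.3936)/17.944=0.052 → t=0.640; u2·a0=0.4073·17.944=7.309; a1+…+a3=5.896 < 7.309 ≤ a1+…+a4=15.752 → R4 fires; G=3 Q=23 B=3 C=6 Y=8
Draw 12: a1=3.616, a2=0.576, a3=1.704, a4=7.392, a5=2.192, a0=15.480; τ=−ln(0.6727)/15.480=0.026 → t=0.666; u2·a0=0.4271·15.480=6.612; a1+…+a3=5.896 < 6.612 ≤ a1+…+a4=13.288 → R4 fires; G=3 Q=25 B=2 C=6 Y=8
Draw 13: a1=3.616, a2=0.576, a3=1.704, a4=4.928, a5=2.192, a0=13.016; τ=−ln(0.7264)/13.016=0.025 → t=0.690; u2·a0=0.6934·13.016=9.025; a1+…+a3=5.896 < 9.025 ≤ a1+…+a4=10.824 → R4 fires; G=3 Q=27 B=1 C=6 Y=8
Draw 14: a1=3.616, a2=0.576, a3=1.704, a4=2.464, a5=2.192, a0=10.552; τ=−ln(0.3697)/10.552=0.094 → t=0.784; u2·a0=0.0149·10.552=0.157 ≤ a1=3.616 → R1 fires; G=4 Q=27 B=1 C=6 Y=8
Draw 15: a1=3.616, a2=0.576, a3=1.704, a4=2.464, a5=2.192, a0=10.552; τ=−ln(0.0067)/10.552=0.474 → t=1.259 > T=0.95: stop.
At T=0.95: G=4 Q=27 B=1 C=6 Y=8; the largest is Q.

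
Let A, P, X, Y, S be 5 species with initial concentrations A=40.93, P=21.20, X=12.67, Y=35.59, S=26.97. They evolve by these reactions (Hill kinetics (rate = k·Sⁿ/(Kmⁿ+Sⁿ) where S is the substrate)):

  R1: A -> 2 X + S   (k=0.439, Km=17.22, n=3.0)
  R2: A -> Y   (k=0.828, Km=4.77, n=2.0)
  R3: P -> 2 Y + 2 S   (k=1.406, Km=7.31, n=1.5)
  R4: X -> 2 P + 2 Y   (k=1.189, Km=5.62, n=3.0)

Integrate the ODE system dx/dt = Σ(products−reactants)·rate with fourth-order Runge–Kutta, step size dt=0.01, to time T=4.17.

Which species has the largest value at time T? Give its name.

Dominant species at T: Y

RK4 with dt=0.01: 417 steps to T=4.17. Trajectory (selected grid times):
t=0.00: A=40.93 P=21.20 X=12.67 Y=35.59 S=26.97
t=0.46: A=40.37 P=21.67 X=12.54 Y=38.05 S=28.24
t=0.93: A=39.79 P=22.14 X=12.41 Y=40.57 S=29.54
t=1.39: A=39.23 P=22.59 X=12.29 Y=43.03 S=30.81
t=1.85: A=38.67 P=23.04 X=12.16 Y=45.50 S=32.09
t=2.32: A=38.10 P=23.49 X=12.03 Y=48.02 S=33.41
t=2.78: A=37.54 P=23.93 X=11.90 Y=50.49 S=34.69
t=3.24: A=36.98 P=24.37 X=11.78 Y=52.96 S=35.99
t=3.71: A=36.41 P=24.80 X=11.65 Y=55.49 S=37.31
t=4.17: A=35.85 P=25.23 X=11.52 Y=57.96 S=38.61
At T=4.17: A=35.85 P=25.23 X=11.52 Y=57.96 S=38.61; the largest is Y.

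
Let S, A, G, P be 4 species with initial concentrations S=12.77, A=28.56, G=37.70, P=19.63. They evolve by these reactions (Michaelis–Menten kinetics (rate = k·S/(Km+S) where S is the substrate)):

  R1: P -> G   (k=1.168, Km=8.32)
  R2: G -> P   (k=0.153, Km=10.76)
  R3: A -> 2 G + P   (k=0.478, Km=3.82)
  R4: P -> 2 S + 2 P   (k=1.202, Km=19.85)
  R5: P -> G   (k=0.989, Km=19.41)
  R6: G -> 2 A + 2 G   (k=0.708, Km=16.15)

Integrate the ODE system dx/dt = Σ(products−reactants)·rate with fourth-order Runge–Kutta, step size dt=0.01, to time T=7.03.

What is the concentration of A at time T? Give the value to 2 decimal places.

RK4 with dt=0.01: 703 steps to T=7.03. Trajectory (selected grid times):
t=0.00: S=12.77 A=28.56 G=37.70 P=19.63
t=0.78: S=13.70 A=29.01 G=39.68 P=19.49
t=1.56: S=14.63 A=29.47 G=41.66 P=19.36
t=2.34: S=15.55 A=29.94 G=43.65 P=19.22
t=3.12: S=16.47 A=30.42 G=45.64 P=19.09
t=3.91: S=17.40 A=30.92 G=47.66 P=18.96
t=4.69: S=18.32 A=31.41 G=49.65 P=18.84
t=5.47: S=19.23 A=31.92 G=51.65 P=18.71
t=6.25: S=20.14 A=32.43 G=53.65 P=18.59
t=7.03: S=21.04 A=32.95 G=55.65 P=18.47
Read off A at T=7.03: 32.95

A at T = 32.95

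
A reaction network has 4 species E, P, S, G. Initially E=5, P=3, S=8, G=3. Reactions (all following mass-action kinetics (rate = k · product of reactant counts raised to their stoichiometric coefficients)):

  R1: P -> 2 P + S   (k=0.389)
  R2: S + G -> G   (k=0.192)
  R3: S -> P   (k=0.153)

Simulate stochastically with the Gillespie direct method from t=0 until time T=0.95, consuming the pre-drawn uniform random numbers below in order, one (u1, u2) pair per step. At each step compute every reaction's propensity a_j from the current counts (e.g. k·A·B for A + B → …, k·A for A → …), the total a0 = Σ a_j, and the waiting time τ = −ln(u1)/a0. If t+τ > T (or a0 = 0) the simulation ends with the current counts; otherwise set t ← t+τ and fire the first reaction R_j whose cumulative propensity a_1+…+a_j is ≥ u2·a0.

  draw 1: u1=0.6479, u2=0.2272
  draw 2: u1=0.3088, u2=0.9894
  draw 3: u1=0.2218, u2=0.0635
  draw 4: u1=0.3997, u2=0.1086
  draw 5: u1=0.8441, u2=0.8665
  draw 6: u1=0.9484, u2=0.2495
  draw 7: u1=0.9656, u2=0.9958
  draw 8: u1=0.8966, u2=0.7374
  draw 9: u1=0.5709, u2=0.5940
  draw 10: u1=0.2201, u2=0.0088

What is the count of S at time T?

S at T = 5

t=0.000: E=5 P=3 S=8 G=3
Draw 1: a1=1.167, a2=4.608, a3=1.224, a0=6.999; τ=−ln(0.6479)/6.999=0.062 → t=0.062; u2·a0=0.2272·6.999=1.590; a1=1.167 < 1.590 ≤ a1+a2=5.775 → R2 fires; E=5 P=3 S=7 G=3
Draw 2: a1=1.167, a2=4.032, a3=1.071, a0=6.270; τ=−ln(0.3088)/6.270=0.187 → t=0.249; u2·a0=0.9894·6.270=6.204; a1+a2=5.199 < 6.204 ≤ a1+…+a3=6.270 → R3 fires; E=5 P=4 S=6 G=3
Draw 3: a1=1.556, a2=3.456, a3=0.918, a0=5.930; τ=−ln(0.2218)/5.930=0.254 → t=0.503; u2·a0=0.0635·5.930=0.377 ≤ a1=1.556 → R1 fires; E=5 P=5 S=7 G=3
Draw 4: a1=1.945, a2=4.032, a3=1.071, a0=7.048; τ=−ln(0.3997)/7.048=0.130 → t=0.633; u2·a0=0.1086·7.048=0.765 ≤ a1=1.945 → R1 fires; E=5 P=6 S=8 G=3
Draw 5: a1=2.334, a2=4.608, a3=1.224, a0=8.166; τ=−ln(0.8441)/8.166=0.021 → t=0.654; u2·a0=0.8665·8.166=7.076; a1+a2=6.942 < 7.076 ≤ a1+…+a3=8.166 → R3 fires; E=5 P=7 S=7 G=3
Draw 6: a1=2.723, a2=4.032, a3=1.071, a0=7.826; τ=−ln(0.9484)/7.826=0.007 → t=0.661; u2·a0=0.2495·7.826=1.953 ≤ a1=2.723 → R1 fires; E=5 P=8 S=8 G=3
Draw 7: a1=3.112, a2=4.608, a3=1.224, a0=8.944; τ=−ln(0.9656)/8.944=0.004 → t=0.665; u2·a0=0.9958·8.944=8.906; a1+a2=7.720 < 8.906 ≤ a1+…+a3=8.944 → R3 fires; E=5 P=9 S=7 G=3
Draw 8: a1=3.501, a2=4.032, a3=1.071, a0=8.604; τ=−ln(0.8966)/8.604=0.013 → t=0.678; u2·a0=0.7374·8.604=6.345; a1=3.501 < 6.345 ≤ a1+a2=7.533 → R2 fires; E=5 P=9 S=6 G=3
Draw 9: a1=3.501, a2=3.456, a3=0.918, a0=7.875; τ=−ln(0.5709)/7.875=0.071 → t=0.749; u2·a0=0.5940·7.875=4.678; a1=3.501 < 4.678 ≤ a1+a2=6.957 → R2 fires; E=5 P=9 S=5 G=3
Draw 10: a1=3.501, a2=2.880, a3=0.765, a0=7.146; τ=−ln(0.2201)/7.146=0.212 → t=0.961 > T=0.95: stop.
Read off S at T=0.95: 5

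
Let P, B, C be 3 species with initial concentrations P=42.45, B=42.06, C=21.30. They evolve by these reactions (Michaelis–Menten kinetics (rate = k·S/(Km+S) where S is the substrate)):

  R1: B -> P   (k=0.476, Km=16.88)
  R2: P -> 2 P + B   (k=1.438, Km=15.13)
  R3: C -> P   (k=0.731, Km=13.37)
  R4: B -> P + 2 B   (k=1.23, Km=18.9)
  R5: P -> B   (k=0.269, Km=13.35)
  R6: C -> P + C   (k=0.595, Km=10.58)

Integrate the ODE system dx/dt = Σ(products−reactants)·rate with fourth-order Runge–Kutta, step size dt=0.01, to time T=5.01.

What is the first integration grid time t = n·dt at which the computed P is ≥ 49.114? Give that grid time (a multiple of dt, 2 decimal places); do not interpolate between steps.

Threshold first reached at t = 2.29

RK4 with dt=0.01: 501 steps to T=5.01. Trajectory (selected grid times):
t=0.00: P=42.45 B=42.06 C=21.30
t=0.56: P=44.07 B=43.06 C=21.05
t=1.11: P=45.67 B=44.05 C=20.80
t=1.67: P=47.31 B=45.06 C=20.56
t=2.23: P=48.95 B=46.08 C=20.31
t=2.28: P=49.10 B=46.18 C=20.29
t=2.29: P=49.13 B=46.19 C=20.28
t=2.78: P=50.57 B=47.10 C=20.07
t=3.34: P=52.23 B=48.13 C=19.82
t=3.90: P=53.89 B=49.18 C=19.58
t=4.45: P=55.52 B=50.21 C=19.34
t=5.01: P=57.20 B=51.27 C=19.10
P(2.28)=49.100 < 49.114 but P(2.29)=49.129 ≥ 49.114, so the first grid time is t=2.29.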